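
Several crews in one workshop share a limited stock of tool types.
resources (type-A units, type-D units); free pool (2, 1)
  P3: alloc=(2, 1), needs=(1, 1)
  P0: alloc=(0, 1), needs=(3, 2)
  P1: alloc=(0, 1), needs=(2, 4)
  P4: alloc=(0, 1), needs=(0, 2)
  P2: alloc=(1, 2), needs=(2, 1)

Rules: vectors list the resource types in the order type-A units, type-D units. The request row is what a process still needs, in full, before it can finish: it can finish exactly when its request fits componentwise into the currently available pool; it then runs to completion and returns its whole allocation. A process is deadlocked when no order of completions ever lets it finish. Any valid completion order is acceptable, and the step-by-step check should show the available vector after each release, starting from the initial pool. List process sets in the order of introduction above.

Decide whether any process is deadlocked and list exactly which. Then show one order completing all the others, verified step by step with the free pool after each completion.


The deadlocked set is empty.
Key observation: there is always a runnable process — P3 first — so the state unwinds completely.
One completion order for the rest: P3, P0, P2, P4, P1. Verifying each step:
  pool = (2, 1)
  run P3 (needs (1, 1), free (2, 1)); after release of (2, 1) the pool is (4, 2)
  run P0 (needs (3, 2), free (4, 2)); after release of (0, 1) the pool is (4, 3)
  run P2 (needs (2, 1), free (4, 3)); after release of (1, 2) the pool is (5, 5)
  run P4 (needs (0, 2), free (5, 5)); after release of (0, 1) the pool is (5, 6)
  run P1 (needs (2, 4), free (5, 6)); after release of (0, 1) the pool is (5, 7)


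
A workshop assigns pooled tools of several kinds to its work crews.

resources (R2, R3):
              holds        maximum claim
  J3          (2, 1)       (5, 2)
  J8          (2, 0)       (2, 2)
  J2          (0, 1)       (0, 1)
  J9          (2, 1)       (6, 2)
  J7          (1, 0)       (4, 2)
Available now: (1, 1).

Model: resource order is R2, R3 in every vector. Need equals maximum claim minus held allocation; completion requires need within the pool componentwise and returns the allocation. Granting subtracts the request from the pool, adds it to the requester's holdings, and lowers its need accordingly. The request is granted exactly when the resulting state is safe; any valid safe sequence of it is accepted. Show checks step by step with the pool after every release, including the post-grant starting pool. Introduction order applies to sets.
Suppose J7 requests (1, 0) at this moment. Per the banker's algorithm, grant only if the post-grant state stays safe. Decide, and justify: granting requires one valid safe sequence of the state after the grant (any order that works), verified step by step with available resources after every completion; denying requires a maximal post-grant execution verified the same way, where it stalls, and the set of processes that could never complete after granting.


GRANT. The post-grant state is safe; one safe sequence: J2, J8, J7, J3, J9.
Key observation: the grant leaves (0, 1) free — enough for J2, whose release restarts the cascade.
Check on the post-grant state, step by step:
  pool = (0, 1)
  run J2 (needs (0, 0), free (0, 1)); after release of (0, 1) the pool is (0, 2)
  run J8 (needs (0, 2), free (0, 2)); after release of (2, 0) the pool is (2, 2)
  run J7 (needs (2, 2), free (2, 2)); after release of (2, 0) the pool is (4, 2)
  run J3 (needs (3, 1), free (4, 2)); after release of (2, 1) the pool is (6, 3)
  run J9 (needs (4, 1), free (6, 3)); after release of (2, 1) the pool is (8, 4)


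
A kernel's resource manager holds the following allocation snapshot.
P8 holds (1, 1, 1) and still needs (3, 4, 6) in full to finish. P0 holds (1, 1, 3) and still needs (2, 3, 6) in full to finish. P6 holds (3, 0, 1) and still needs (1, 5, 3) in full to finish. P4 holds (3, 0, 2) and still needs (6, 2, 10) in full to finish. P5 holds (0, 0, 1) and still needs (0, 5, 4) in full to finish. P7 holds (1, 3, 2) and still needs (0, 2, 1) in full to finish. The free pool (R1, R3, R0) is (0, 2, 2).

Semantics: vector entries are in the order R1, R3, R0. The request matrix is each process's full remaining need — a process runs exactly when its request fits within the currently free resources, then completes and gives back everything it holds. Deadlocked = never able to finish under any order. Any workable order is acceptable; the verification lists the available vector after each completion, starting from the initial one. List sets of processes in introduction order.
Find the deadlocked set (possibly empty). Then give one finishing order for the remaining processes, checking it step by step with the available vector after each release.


No process is deadlocked.
Key observation: there is always a runnable process — P7 first — so the state unwinds completely.
One completion order for the rest: P7, P6, P5, P0, P8, P4. Step-by-step check:
  pool = (0, 2, 2)
  P7 needs (0, 2, 1) <= (0, 2, 2) -> finishes; pool += (1, 3, 2) = (1, 5, 4)
  P6 needs (1, 5, 3) <= (1, 5, 4) -> finishes; pool += (3, 0, 1) = (4, 5, 5)
  P5 needs (0, 5, 4) <= (4, 5, 5) -> finishes; pool += (0, 0, 1) = (4, 5, 6)
  P0 needs (2, 3, 6) <= (4, 5, 6) -> finishes; pool += (1, 1, 3) = (5, 6, 9)
  P8 needs (3, 4, 6) <= (5, 6, 9) -> finishes; pool += (1, 1, 1) = (6, 7, 10)
  P4 needs (6, 2, 10) <= (6, 7, 10) -> finishes; pool += (3, 0, 2) = (9, 7, 12)


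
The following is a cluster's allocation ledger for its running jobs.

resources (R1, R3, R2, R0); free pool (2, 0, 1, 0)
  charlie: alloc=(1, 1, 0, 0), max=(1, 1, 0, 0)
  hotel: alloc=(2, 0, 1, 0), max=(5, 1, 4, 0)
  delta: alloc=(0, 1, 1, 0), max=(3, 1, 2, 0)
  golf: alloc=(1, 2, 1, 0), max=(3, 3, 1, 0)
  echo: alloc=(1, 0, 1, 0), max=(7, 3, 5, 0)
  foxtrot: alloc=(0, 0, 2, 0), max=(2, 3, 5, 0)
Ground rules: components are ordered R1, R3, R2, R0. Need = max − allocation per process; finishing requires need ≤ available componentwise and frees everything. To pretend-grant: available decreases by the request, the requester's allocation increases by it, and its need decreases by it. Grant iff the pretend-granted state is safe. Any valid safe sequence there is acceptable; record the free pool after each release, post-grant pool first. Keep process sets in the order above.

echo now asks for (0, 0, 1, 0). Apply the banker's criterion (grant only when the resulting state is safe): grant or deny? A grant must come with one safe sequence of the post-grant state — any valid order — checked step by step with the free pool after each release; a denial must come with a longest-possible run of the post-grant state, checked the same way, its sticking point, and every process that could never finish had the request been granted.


DENY — the pretend-granted state is unsafe.
Key observation: no order helps: past charlie, golf, delta, the free pool tops out at (4, 4, 2, 0), below what each blocked process needs in R2.
After a pretend grant, a maximal execution: charlie, golf, delta — then nothing else fits. Walking it through:
  pool = (2, 0, 0, 0)
  charlie: need (0, 0, 0, 0) fits (2, 0, 0, 0); releases (1, 1, 0, 0), pool now (3, 1, 0, 0)
  golf: need (2, 1, 0, 0) fits (3, 1, 0, 0); releases (1, 2, 1, 0), pool now (4, 3, 1, 0)
  delta: need (3, 0, 1, 0) fits (4, 3, 1, 0); releases (0, 1, 1, 0), pool now (4, 4, 2, 0)
  hotel cannot run: need (3, 1, 3, 0) vs free (4, 4, 2, 0) (insufficient R2)
  echo cannot run: need (6, 3, 3, 0) vs free (4, 4, 2, 0) (insufficient R1 and R2)
  foxtrot cannot run: need (2, 3, 3, 0) vs free (4, 4, 2, 0) (insufficient R2)
Had the request been granted, hotel, echo and foxtrot could never finish.


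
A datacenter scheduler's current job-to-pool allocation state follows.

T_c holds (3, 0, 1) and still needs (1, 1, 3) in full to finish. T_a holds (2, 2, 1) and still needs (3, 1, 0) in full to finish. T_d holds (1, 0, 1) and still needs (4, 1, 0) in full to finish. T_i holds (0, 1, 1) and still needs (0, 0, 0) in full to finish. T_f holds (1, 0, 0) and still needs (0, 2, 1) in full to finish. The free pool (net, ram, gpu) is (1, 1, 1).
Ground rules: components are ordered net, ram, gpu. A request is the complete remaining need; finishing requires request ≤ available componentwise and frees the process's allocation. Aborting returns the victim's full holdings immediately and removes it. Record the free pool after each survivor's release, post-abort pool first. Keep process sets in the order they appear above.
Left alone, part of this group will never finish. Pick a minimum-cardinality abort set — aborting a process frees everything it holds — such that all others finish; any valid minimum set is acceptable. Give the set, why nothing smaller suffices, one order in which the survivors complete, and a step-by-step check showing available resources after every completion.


Abort T_a.
Key observation: T_d had no path to completion before; after the abort of T_a ((2, 2, 1) returned), step 3 is where it fits.
Why nothing smaller works: aborting no one leaves the state deadlocked as given.
Survivors finish in the order: T_i, T_f, T_d, T_c. Check, step by step (pool after the aborts first):
  pool = (3, 3, 2)
  run T_i (needs (0, 0, 0), free (3, 3, 2)); after release of (0, 1, 1) the pool is (3, 4, 3)
  run T_f (needs (0, 2, 1), free (3, 4, 3)); after release of (1, 0, 0) the pool is (4, 4, 3)
  run T_d (needs (4, 1, 0), free (4, 4, 3)); after release of (1, 0, 1) the pool is (5, 4, 4)
  run T_c (needs (1, 1, 3), free (5, 4, 4)); after release of (3, 0, 1) the pool is (8, 4, 5)


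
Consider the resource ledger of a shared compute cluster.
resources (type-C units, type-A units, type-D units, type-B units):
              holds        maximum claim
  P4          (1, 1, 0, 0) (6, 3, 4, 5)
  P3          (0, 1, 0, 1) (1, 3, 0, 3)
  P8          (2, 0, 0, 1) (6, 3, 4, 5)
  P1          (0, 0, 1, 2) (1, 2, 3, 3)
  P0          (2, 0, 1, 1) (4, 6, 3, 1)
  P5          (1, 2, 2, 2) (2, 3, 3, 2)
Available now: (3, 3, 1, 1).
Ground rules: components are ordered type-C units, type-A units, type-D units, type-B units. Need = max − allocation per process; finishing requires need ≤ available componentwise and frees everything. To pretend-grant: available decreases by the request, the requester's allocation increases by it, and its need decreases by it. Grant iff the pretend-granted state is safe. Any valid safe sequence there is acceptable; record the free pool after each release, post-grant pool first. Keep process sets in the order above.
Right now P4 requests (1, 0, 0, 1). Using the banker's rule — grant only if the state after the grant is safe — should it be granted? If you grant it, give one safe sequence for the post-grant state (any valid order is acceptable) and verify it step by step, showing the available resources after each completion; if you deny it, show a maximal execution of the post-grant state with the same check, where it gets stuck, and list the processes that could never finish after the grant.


GRANT: granting preserves safety; a valid post-grant sequence is P5, P3, P0, P4, P8, P1.
Key observation: after the grant the pool drops to (2, 3, 1, 0), which still lets P5 finish first and unwind the rest.
Check on the post-grant state, step by step:
  pool = (2, 3, 1, 0)
  P5: need (1, 1, 1, 0) fits (2, 3, 1, 0); releases (1, 2, 2, 2), pool now (3, 5, 3, 2)
  P3: need (1, 2, 0, 2) fits (3, 5, 3, 2); releases (0, 1, 0, 1), pool now (3, 6, 3, 3)
  P0: need (2, 6, 2, 0) fits (3, 6, 3, 3); releases (2, 0, 1, 1), pool now (5, 6, 4, 4)
  P4: need (4, 2, 4, 4) fits (5, 6, 4, 4); releases (2, 1, 0, 1), pool now (7, 7, 4, 5)
  P8: need (4, 3, 4, 4) fits (7, 7, 4, 5); releases (2, 0, 0, 1), pool now (9, 7, 4, 6)
  P1: need (1, 2, 2, 1) fits (9, 7, 4, 6); releases (0, 0, 1, 2), pool now (9, 7, 5, 8)


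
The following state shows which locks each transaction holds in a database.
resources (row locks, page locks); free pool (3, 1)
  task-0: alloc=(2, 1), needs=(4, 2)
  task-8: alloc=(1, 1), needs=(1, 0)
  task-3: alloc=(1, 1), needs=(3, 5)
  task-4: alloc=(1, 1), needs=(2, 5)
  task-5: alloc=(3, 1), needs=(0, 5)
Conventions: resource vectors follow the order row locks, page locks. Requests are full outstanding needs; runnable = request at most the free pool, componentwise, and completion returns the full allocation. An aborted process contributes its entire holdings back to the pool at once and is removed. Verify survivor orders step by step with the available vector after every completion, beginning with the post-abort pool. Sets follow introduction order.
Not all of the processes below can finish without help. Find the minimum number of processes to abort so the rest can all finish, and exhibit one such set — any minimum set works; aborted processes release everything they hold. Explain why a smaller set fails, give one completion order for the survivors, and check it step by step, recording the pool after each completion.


The answer: abort task-3 and task-5.
Key observation: task-4 could never have finished before the abort; with (4, 2) returned by task-3 and task-5, it fits at step 3.
Minimality, checking each single-abort alternative: task-0 alone leaves task-3 blocked (short on page locks); task-8 alone leaves task-3 blocked (short on page locks); task-3 alone leaves task-4 blocked (short on page locks); task-4 alone leaves task-3 blocked (short on page locks); task-5 alone leaves task-3 blocked (short on page locks).
Survivors finish in the order: task-8, task-0, task-4. Verifying each step (pool after the aborts first):
  pool = (7, 3)
  task-8 needs (1, 0) <= (7, 3) -> finishes; pool += (1, 1) = (8, 4)
  task-0 needs (4, 2) <= (8, 4) -> finishes; pool += (2, 1) = (10, 5)
  task-4 needs (2, 5) <= (10, 5) -> finishes; pool += (1, 1) = (11, 6)


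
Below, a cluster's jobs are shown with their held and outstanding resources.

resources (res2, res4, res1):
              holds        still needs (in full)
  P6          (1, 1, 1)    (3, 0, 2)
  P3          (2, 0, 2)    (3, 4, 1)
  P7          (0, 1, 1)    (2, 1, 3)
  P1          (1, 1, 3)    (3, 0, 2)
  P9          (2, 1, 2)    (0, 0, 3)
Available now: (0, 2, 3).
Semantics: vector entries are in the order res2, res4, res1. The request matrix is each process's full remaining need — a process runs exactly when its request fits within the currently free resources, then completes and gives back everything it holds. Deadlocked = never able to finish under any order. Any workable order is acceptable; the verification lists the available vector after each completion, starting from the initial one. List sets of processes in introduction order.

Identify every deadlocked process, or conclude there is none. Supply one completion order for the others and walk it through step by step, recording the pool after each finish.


The deadlocked set is P6, P3 and P1.
Key observation: P9, P7 can finish, but then (2, 4, 6) is all there is, and the blocked group's res2 demands exceed it.
One completion order for the rest: P9, P7. Step-by-step check:
  pool = (0, 2, 3)
  run P9 (needs (0, 0, 3), free (0, 2, 3)); after release of (2, 1, 2) the pool is (2, 3, 5)
  run P7 (needs (2, 1, 3), free (2, 3, 5)); after release of (0, 1, 1) the pool is (2, 4, 6)
The stuck group stays short no matter what:
  blocked: P6 wants (3, 0, 2), pool (2, 4, 6) — not enough res2
  blocked: P3 wants (3, 4, 1), pool (2, 4, 6) — not enough res2
  blocked: P1 wants (3, 0, 2), pool (2, 4, 6) — not enough res2


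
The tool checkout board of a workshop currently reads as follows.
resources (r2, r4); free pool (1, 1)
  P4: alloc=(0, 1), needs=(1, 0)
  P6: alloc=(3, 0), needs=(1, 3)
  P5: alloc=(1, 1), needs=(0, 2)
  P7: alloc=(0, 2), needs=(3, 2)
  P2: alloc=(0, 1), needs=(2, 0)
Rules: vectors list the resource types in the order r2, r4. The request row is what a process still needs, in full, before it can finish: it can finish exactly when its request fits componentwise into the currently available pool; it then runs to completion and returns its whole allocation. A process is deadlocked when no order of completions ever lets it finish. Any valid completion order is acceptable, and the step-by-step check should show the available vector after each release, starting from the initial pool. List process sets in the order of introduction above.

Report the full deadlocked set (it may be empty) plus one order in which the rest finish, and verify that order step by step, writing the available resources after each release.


The deadlocked set is empty.
Key observation: there is always a runnable process — P4 first — so the state unwinds completely.
One completion order for the rest: P4, P5, P6, P2, P7. Step-by-step check:
  pool = (1, 1)
  run P4 (needs (1, 0), free (1, 1)); after release of (0, 1) the pool is (1, 2)
  run P5 (needs (0, 2), free (1, 2)); after release of (1, 1) the pool is (2, 3)
  run P6 (needs (1, 3), free (2, 3)); after release of (3, 0) the pool is (5, 3)
  run P2 (needs (2, 0), free (5, 3)); after release of (0, 1) the pool is (5, 4)
  run P7 (needs (3, 2), free (5, 4)); after release of (0, 2) the pool is (5, 6)


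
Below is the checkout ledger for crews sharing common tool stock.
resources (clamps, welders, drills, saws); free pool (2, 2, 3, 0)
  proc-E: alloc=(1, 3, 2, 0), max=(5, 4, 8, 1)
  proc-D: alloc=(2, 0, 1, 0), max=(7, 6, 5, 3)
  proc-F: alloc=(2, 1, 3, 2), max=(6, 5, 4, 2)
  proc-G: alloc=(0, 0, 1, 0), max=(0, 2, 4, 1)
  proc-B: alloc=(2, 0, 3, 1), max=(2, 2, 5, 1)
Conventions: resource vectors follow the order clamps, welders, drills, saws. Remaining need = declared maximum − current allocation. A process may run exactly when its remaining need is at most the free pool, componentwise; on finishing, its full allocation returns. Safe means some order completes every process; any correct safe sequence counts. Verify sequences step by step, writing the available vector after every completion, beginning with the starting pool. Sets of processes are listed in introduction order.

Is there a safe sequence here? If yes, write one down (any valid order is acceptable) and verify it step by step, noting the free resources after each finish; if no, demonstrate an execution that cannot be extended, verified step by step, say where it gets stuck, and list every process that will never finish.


The state is SAFE; one workable sequence: proc-B, proc-E, proc-F, proc-G, proc-D.
Key observation: at proc-B the run first touches a limit — (0, 2, 2, 0) against (2, 2, 3, 0), exact on a resource it actually requests.
Verifying each step:
  pool = (2, 2, 3, 0)
  run proc-B (needs (0, 2, 2, 0), free (2, 2, 3, 0)); after release of (2, 0, 3, 1) the pool is (4, 2, 6, 1)
  run proc-E (needs (4, 1, 6, 1), free (4, 2, 6, 1)); after release of (1, 3, 2, 0) the pool is (5, 5, 8, 1)
  run proc-F (needs (4, 4, 1, 0), free (5, 5, 8, 1)); after release of (2, 1, 3, 2) the pool is (7, 6, 11, 3)
  run proc-G (needs (0, 2, 3, 1), free (7, 6, 11, 3)); after release of (0, 0, 1, 0) the pool is (7, 6, 12, 3)
  run proc-D (needs (5, 6, 4, 3), free (7, 6, 12, 3)); after release of (2, 0, 1, 0) the pool is (9, 6, 13, 3)


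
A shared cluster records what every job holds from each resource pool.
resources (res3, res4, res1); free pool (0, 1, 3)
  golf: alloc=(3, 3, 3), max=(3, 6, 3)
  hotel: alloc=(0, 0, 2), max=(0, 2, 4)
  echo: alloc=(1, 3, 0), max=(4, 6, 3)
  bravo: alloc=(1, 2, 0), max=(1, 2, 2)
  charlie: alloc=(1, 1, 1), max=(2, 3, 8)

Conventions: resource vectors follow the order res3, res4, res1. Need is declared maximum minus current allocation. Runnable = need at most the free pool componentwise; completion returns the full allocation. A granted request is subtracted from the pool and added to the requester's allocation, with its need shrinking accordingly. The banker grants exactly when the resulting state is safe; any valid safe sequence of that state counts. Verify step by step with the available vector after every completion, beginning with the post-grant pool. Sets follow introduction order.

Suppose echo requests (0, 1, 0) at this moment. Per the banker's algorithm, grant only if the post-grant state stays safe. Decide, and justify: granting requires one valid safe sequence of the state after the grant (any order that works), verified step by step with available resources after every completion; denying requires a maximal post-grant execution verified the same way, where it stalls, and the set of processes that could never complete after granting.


DENY: after the grant no complete ordering would exist.
Key observation: after bravo, hotel the pool peaks at (1, 2, 5), and each blocked process is short somewhere: golf on res4; echo on res3; charlie on res1.
After a pretend grant, a maximal execution: bravo, hotel — then nothing else fits. Verifying each step:
  pool = (0, 0, 3)
  bravo needs (0, 0, 2) <= (0, 0, 3) -> finishes; pool += (1, 2, 0) = (1, 2, 3)
  hotel needs (0, 2, 2) <= (1, 2, 3) -> finishes; pool += (0, 0, 2) = (1, 2, 5)
  blocked: golf wants (0, 3, 0), pool (1, 2, 5) — not enough res4
  blocked: echo wants (3, 2, 3), pool (1, 2, 5) — not enough res3
  blocked: charlie wants (1, 2, 7), pool (1, 2, 5) — not enough res1
Post-grant, the permanently blocked set is golf, echo and charlie.


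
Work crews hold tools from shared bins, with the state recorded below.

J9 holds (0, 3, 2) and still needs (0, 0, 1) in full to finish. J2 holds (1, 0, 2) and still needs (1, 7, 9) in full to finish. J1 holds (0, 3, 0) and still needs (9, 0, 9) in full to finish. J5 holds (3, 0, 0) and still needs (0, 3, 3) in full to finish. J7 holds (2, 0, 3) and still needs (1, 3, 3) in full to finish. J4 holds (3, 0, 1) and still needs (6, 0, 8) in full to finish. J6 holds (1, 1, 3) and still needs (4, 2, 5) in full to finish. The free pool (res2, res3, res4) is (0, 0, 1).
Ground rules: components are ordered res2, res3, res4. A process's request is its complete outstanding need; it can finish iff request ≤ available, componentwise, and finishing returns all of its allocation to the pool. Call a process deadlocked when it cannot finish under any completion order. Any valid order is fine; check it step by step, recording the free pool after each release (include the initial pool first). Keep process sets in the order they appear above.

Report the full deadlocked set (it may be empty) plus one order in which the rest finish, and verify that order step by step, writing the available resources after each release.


Nothing here is deadlocked.
Key observation: starting with J9, each completion frees enough for the next — no one is permanently blocked.
The rest can finish in the order J9, J5, J7, J6, J4, J1, J2. Step-by-step check:
  pool = (0, 0, 1)
  J9 needs (0, 0, 1) <= (0, 0, 1) -> finishes; pool += (0, 3, 2) = (0, 3, 3)
  J5 needs (0, 3, 3) <= (0, 3, 3) -> finishes; pool += (3, 0, 0) = (3, 3, 3)
  J7 needs (1, 3, 3) <= (3, 3, 3) -> finishes; pool += (2, 0, 3) = (5, 3, 6)
  J6 needs (4, 2, 5) <= (5, 3, 6) -> finishes; pool += (1, 1, 3) = (6, 4, 9)
  J4 needs (6, 0, 8) <= (6, 4, 9) -> finishes; pool += (3, 0, 1) = (9, 4, 10)
  J1 needs (9, 0, 9) <= (9, 4, 10) -> finishes; pool += (0, 3, 0) = (9, 7, 10)
  J2 needs (1, 7, 9) <= (9, 7, 10) -> finishes; pool += (1, 0, 2) = (10, 7, 12)


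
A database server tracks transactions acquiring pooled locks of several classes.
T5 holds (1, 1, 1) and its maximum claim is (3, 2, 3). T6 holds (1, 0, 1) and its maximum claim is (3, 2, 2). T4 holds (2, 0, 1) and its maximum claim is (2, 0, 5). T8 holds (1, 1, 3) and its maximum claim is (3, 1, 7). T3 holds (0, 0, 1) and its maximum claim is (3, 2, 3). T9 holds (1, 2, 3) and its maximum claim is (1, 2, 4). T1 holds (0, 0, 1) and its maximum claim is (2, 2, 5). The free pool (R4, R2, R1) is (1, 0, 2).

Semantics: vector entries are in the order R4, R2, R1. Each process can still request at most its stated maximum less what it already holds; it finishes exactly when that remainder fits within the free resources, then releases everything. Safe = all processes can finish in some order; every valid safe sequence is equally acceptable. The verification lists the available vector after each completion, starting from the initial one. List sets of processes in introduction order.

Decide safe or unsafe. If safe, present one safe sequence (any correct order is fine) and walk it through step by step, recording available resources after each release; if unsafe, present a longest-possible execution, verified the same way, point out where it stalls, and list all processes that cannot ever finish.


The state is SAFE; one workable sequence: T9, T4, T5, T1, T8, T3, T6.
Key observation: no step in this order meets a requested resource exactly; the smallest headroom is 1, first reached at T9 (need (0, 0, 1), pool (1, 0, 2)).
Step-by-step check:
  pool = (1, 0, 2)
  run T9 (needs (0, 0, 1), free (1, 0, 2)); after release of (1, 2, 3) the pool is (2, 2, 5)
  run T4 (needs (0, 0, 4), free (2, 2, 5)); after release of (2, 0, 1) the pool is (4, 2, 6)
  run T5 (needs (2, 1, 2), free (4, 2, 6)); after release of (1, 1, 1) the pool is (5, 3, 7)
  run T1 (needs (2, 2, 4), free (5, 3, 7)); after release of (0, 0, 1) the pool is (5, 3, 8)
  run T8 (needs (2, 0, 4), free (5, 3, 8)); after release of (1, 1, 3) the pool is (6, 4, 11)
  run T3 (needs (3, 2, 2), free (6, 4, 11)); after release of (0, 0, 1) the pool is (6, 4, 12)
  run T6 (needs (2, 2, 1), free (6, 4, 12)); after release of (1, 0, 1) the pool is (7, 4, 13)


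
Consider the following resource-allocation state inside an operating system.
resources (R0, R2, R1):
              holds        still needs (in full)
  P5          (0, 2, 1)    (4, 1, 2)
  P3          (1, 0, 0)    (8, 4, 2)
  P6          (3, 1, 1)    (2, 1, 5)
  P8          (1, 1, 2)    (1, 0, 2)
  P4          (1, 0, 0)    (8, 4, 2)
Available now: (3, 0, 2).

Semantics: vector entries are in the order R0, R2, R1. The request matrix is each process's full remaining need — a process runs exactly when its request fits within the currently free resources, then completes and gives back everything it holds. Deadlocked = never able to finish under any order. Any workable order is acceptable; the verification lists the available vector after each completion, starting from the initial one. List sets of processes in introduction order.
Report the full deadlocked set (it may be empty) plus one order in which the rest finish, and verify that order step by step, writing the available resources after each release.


Deadlocked: P3 and P4.
Key observation: after P8, P5, P6 complete, (7, 4, 6) is the best the pool ever gets, yet each leftover process wants more R0.
One completion order for the rest: P8, P5, P6. Step-by-step check:
  pool = (3, 0, 2)
  P8: need (1, 0, 2) fits (3, 0, 2); releases (1, 1, 2), pool now (4, 1, 4)
  P5: need (4, 1, 2) fits (4, 1, 4); releases (0, 2, 1), pool now (4, 3, 5)
  P6: need (2, 1, 5) fits (4, 3, 5); releases (3, 1, 1), pool now (7, 4, 6)
The blocked processes can never fit:
  blocked: P3 wants (8, 4, 2), pool (7, 4, 6) — not enough R0
  blocked: P4 wants (8, 4, 2), pool (7, 4, 6) — not enough R0


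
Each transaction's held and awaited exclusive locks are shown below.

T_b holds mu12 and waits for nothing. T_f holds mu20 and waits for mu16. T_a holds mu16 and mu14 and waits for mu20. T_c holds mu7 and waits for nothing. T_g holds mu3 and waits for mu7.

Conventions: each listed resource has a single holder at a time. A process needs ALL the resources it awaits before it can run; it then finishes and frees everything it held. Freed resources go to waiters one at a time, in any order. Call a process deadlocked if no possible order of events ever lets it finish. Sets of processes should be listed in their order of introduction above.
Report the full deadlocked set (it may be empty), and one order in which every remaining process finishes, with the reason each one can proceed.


Deadlocked: T_f and T_a.
Key observation: nobody on the ring T_f -> T_a -> T_f can start until another member finishes, which never happens; no other process is dragged down with it.
One completion order for the rest: T_c, T_g, T_b.
Check, step by step:
  T_c: no waits; runs immediately, freeing mu7
  run T_g (all its waits — mu7 — are resolved); releases mu3
  T_b: no waits; runs immediately, freeing mu12


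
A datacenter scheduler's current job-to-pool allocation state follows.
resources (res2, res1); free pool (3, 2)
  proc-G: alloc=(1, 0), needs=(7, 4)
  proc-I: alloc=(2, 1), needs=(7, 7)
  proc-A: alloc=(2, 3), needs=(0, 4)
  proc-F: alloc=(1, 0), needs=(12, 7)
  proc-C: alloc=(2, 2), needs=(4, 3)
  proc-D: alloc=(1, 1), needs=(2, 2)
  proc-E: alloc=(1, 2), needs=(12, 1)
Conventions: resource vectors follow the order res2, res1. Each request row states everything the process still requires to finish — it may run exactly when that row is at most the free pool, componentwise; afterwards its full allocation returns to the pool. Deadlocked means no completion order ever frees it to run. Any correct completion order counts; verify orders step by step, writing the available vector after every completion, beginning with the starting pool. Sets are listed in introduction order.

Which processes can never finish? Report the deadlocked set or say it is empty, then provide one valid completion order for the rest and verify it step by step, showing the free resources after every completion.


Deadlocked set: proc-F and proc-E.
Key observation: even finishing proc-D, proc-C, proc-A, proc-I, proc-G leaves just (11, 9) free — too little res2 for any of the remaining processes.
The rest can finish in the order proc-D, proc-C, proc-A, proc-I, proc-G. Step-by-step check:
  pool = (3, 2)
  run proc-D (needs (2, 2), free (3, 2)); after release of (1, 1) the pool is (4, 3)
  run proc-C (needs (4, 3), free (4, 3)); after release of (2, 2) the pool is (6, 5)
  run proc-A (needs (0, 4), free (6, 5)); after release of (2, 3) the pool is (8, 8)
  run proc-I (needs (7, 7), free (8, 8)); after release of (2, 1) the pool is (10, 9)
  run proc-G (needs (7, 4), free (10, 9)); after release of (1, 0) the pool is (11, 9)
The stuck group stays short no matter what:
  proc-F cannot run: need (12, 7) vs free (11, 9) (insufficient res2)
  proc-E cannot run: need (12, 1) vs free (11, 9) (insufficient res2)


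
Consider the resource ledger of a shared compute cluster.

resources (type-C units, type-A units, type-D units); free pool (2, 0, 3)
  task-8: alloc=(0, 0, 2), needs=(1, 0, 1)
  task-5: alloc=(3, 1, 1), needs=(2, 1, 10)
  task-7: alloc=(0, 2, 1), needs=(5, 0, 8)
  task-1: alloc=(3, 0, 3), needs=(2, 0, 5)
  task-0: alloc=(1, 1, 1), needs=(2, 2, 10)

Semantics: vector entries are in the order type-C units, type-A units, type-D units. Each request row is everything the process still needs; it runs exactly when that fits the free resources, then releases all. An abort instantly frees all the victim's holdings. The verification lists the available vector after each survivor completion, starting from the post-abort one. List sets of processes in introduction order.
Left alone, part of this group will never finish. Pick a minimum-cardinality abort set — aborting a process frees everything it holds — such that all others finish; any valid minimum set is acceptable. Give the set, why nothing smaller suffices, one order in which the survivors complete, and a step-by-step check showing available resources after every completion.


Abort task-5.
Key observation: task-0 was stuck for good until task-5 gave back (3, 1, 1); in the order shown it finishes at step 4.
Minimality: the empty abort set fails — the state is deadlocked as it stands.
One survivor order: task-8, task-1, task-7, task-0. Step-by-step check (post-abort pool first):
  pool = (5, 1, 4)
  task-8: need (1, 0, 1) fits (5, 1, 4); releases (0, 0, 2), pool now (5, 1, 6)
  task-1: need (2, 0, 5) fits (5, 1, 6); releases (3, 0, 3), pool now (8, 1, 9)
  task-7: need (5, 0, 8) fits (8, 1, 9); releases (0, 2, 1), pool now (8, 3, 10)
  task-0: need (2, 2, 10) fits (8, 3, 10); releases (1, 1, 1), pool now (9, 4, 11)


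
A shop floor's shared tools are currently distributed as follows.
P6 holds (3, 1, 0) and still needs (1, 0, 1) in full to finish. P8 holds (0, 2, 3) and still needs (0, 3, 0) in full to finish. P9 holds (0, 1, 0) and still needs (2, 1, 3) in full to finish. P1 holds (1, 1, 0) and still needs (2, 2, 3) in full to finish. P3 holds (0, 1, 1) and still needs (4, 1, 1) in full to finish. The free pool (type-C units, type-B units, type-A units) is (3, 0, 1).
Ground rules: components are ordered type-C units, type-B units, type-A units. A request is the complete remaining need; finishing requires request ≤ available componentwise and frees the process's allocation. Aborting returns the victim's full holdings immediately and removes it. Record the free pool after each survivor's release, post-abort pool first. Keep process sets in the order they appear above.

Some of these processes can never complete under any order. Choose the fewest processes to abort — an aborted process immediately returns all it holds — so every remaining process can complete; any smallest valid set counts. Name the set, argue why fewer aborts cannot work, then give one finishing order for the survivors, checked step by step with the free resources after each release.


The answer: abort P8.
Key observation: P9 had no path to completion before; after the abort of P8 ((0, 2, 3) returned), step 2 is where it fits.
No smaller set exists: with zero aborts the deadlock remains.
One survivor order: P6, P9, P3, P1. Step-by-step check (post-abort pool first):
  pool = (3, 2, 4)
  run P6 (needs (1, 0, 1), free (3, 2, 4)); after release of (3, 1, 0) the pool is (6, 3, 4)
  run P9 (needs (2, 1, 3), free (6, 3, 4)); after release of (0, 1, 0) the pool is (6, 4, 4)
  run P3 (needs (4, 1, 1), free (6, 4, 4)); after release of (0, 1, 1) the pool is (6, 5, 5)
  run P1 (needs (2, 2, 3), free (6, 5, 5)); after release of (1, 1, 0) the pool is (7, 6, 5)


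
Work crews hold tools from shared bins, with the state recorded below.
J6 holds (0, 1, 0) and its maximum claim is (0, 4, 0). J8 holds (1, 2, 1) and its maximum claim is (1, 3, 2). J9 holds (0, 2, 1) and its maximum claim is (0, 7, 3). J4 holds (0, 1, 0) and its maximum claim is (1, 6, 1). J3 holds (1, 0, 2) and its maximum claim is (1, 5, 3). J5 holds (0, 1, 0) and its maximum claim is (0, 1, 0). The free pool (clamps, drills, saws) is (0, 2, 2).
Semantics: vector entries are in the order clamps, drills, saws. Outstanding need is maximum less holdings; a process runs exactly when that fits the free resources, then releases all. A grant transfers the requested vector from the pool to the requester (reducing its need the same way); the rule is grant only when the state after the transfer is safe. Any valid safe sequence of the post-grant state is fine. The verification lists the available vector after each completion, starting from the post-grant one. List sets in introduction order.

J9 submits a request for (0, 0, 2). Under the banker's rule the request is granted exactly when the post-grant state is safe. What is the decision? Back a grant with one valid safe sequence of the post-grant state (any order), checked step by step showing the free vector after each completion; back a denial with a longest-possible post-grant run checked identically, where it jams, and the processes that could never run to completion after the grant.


DENY. Granting would leave the state unsafe.
Key observation: after J5, J6 the pool peaks at (0, 4, 0), and each blocked process is short somewhere: J8 on saws; J9 on drills; J4 on clamps, drills, saws; J3 on drills, saws.
After a pretend grant, a maximal execution: J5, J6 — then nothing else fits. Walking it through:
  pool = (0, 2, 0)
  J5: need (0, 0, 0) fits (0, 2, 0); releases (0, 1, 0), pool now (0, 3, 0)
  J6: need (0, 3, 0) fits (0, 3, 0); releases (0, 1, 0), pool now (0, 4, 0)
  J8 still needs (0, 1, 1) but only (0, 4, 0) is free — short on saws
  J9 still needs (0, 5, 0) but only (0, 4, 0) is free — short on drills
  J4 still needs (1, 5, 1) but only (0, 4, 0) is free — short on clamps, drills and saws
  J3 still needs (0, 5, 1) but only (0, 4, 0) is free — short on drills and saws
Post-grant, the permanently blocked set is J8, J9, J4 and J3.


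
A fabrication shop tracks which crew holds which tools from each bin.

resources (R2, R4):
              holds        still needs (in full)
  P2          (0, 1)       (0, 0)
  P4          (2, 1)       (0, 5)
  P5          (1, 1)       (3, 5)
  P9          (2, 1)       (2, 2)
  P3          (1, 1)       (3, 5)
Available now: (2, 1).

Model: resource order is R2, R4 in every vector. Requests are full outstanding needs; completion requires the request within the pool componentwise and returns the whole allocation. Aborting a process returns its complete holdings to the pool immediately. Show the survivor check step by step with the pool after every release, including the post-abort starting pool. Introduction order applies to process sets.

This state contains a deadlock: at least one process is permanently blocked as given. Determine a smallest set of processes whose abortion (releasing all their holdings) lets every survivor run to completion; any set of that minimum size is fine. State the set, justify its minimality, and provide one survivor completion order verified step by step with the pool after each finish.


Minimum abort set: P5 and P3.
Key observation: before aborting P5 and P3, P4 was permanently blocked — no order could ever run it; afterwards it completes at step 3.
No one abort is enough; case by case: P2 alone leaves P4 blocked (short on R4); P4 alone leaves P5 blocked (short on R4); P5 alone leaves P4 blocked (short on R4); P9 alone leaves P4 blocked (short on R4); P3 alone leaves P4 blocked (short on R4).
One survivor order: P9, P2, P4. Walking it through (post-abort pool first):
  pool = (4, 3)
  P9 needs (2, 2) <= (4, 3) -> finishes; pool += (2, 1) = (6, 4)
  P2 needs (0, 0) <= (6, 4) -> finishes; pool += (0, 1) = (6, 5)
  P4 needs (0, 5) <= (6, 5) -> finishes; pool += (2, 1) = (8, 6)


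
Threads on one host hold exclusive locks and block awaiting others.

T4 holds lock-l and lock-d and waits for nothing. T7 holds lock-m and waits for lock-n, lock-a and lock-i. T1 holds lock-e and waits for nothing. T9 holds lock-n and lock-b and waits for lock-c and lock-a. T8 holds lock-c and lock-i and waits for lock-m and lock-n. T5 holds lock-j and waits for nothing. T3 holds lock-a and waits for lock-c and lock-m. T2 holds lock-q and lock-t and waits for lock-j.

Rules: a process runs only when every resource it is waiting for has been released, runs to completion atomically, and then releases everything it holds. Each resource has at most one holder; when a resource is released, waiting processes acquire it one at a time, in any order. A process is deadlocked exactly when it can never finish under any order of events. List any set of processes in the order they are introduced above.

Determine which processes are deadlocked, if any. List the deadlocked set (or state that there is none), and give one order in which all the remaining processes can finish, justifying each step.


The deadlocked set is T7, T9, T8 and T3.
Key observation: the cycle T7 -> T9 -> T8 -> T7 can never break — each member waits on the next; T3 is caught in further circular waits.
The rest can finish in the order T1, T5, T2, T4.
Check, step by step:
  T1: no waits; runs immediately, freeing lock-e
  T5: no waits; runs immediately, freeing lock-j
  T2 waits on lock-j — all released -> runs and releases lock-q and lock-t
  T4: no waits; runs immediately, freeing lock-l and lock-d


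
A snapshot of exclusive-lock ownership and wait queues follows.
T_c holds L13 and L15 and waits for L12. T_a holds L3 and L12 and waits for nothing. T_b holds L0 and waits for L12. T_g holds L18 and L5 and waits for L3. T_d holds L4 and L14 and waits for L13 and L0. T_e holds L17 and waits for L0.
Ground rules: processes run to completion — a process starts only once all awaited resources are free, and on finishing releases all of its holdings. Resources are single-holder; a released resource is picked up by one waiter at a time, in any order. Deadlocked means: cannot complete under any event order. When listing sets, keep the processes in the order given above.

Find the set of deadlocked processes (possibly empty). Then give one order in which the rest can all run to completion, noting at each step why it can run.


No process is deadlocked.
Key observation: the waits form no ring: some process can always run, and its releases unblock the others one by one.
A valid finishing order for the others: T_a, T_b, T_c, T_d, T_g, T_e.
Step-by-step check:
  T_a: no waits; runs immediately, freeing L3 and L12
  T_b: everything it awaited (L12) is free; runs, freeing L0
  T_c: everything it awaited (L12) is free; runs, freeing L13 and L15
  T_d: everything it awaited (L13 and L0) is free; runs, freeing L4 and L14
  T_g: everything it awaited (L3) is free; runs, freeing L18 and L5
  T_e: everything it awaited (L0) is free; runs, freeing L17
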